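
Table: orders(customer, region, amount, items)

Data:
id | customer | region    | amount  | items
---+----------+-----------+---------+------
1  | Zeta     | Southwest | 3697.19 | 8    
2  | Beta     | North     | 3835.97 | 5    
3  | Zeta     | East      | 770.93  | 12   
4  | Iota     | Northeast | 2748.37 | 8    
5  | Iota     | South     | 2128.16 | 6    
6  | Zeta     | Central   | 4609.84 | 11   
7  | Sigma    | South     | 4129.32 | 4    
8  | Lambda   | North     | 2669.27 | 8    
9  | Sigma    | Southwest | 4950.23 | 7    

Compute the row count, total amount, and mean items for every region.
SELECT region,
       COUNT(*) as cnt,
       SUM(amount) as total_amount,
       AVG(items) as avg_items
FROM orders
GROUP BY region

Result:
  Central: 1 records, 4609.84 total amount, 11.00 avg items
  East: 1 records, 770.93 total amount, 12.00 avg items
  North: 2 records, 6505.24 total amount, 6.50 avg items
  Northeast: 1 records, 2748.37 total amount, 8.00 avg items
  South: 2 records, 6257.48 total amount, 5.00 avg items
  Southwest: 2 records, 8647.42 total amount, 7.50 avg items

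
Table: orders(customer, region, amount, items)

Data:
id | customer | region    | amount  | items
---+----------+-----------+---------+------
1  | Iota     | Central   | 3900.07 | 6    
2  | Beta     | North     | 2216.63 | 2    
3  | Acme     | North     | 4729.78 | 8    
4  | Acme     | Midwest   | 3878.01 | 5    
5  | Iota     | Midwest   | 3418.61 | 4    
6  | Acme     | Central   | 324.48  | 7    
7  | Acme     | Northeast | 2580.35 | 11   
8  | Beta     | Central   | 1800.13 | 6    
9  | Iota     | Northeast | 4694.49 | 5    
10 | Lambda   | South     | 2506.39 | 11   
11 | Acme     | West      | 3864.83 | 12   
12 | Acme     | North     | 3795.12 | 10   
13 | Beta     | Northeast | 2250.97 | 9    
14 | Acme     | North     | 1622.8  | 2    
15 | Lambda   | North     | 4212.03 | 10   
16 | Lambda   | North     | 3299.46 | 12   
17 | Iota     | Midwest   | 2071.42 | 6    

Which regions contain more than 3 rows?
SELECT region, COUNT(*) as cnt
FROM orders
GROUP BY region
HAVING COUNT(*) > 3

Result:
  North: 6

Note: HAVING filters groups after aggregation, WHERE filters rows before.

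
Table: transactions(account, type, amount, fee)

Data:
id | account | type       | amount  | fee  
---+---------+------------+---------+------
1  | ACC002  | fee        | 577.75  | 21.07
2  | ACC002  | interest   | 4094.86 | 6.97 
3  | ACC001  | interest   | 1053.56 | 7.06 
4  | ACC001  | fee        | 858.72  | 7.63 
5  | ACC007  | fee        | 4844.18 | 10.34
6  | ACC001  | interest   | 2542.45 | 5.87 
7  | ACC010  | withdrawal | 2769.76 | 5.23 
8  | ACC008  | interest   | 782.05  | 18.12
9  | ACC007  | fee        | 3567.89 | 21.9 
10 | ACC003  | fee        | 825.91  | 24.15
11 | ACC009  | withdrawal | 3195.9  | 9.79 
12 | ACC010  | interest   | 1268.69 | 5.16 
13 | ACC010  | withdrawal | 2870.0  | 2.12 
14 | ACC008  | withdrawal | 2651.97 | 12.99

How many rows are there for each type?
SELECT type, COUNT(*) as count
FROM transactions
GROUP BY type

Result:
  fee: 5
  interest: 5
  withdrawal: 4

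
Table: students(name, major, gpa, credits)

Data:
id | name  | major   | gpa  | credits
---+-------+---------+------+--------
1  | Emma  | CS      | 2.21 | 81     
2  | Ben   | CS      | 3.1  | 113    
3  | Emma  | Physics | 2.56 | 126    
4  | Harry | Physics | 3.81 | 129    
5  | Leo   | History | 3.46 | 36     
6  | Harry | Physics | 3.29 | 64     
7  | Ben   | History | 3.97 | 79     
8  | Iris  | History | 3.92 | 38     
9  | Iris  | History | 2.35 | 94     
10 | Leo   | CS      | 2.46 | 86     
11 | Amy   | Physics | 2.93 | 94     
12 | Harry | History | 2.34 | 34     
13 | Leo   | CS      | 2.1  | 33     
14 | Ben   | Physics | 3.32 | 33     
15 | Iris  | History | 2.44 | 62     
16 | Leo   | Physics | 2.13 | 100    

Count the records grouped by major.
SELECT major, COUNT(*) as count
FROM students
GROUP BY major

Result:
  CS: 4
  History: 6
  Physics: 6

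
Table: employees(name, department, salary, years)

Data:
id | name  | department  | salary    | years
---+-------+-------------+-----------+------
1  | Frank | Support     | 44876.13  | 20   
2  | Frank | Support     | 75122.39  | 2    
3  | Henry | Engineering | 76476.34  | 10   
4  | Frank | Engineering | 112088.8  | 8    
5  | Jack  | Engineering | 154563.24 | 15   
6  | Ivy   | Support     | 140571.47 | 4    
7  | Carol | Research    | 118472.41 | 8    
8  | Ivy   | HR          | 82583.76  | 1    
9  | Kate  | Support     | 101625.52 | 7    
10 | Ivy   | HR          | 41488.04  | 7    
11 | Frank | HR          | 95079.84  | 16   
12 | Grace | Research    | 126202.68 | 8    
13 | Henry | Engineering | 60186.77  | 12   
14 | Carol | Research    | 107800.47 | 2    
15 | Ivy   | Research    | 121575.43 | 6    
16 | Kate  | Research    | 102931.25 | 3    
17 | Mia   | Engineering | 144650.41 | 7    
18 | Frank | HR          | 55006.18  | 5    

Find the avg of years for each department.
SELECT department, AVG(years) as result
FROM employees
GROUP BY department

Result:
  Engineering: 10.40
  HR: 7.25
  Research: 5.40
  Support: 8.25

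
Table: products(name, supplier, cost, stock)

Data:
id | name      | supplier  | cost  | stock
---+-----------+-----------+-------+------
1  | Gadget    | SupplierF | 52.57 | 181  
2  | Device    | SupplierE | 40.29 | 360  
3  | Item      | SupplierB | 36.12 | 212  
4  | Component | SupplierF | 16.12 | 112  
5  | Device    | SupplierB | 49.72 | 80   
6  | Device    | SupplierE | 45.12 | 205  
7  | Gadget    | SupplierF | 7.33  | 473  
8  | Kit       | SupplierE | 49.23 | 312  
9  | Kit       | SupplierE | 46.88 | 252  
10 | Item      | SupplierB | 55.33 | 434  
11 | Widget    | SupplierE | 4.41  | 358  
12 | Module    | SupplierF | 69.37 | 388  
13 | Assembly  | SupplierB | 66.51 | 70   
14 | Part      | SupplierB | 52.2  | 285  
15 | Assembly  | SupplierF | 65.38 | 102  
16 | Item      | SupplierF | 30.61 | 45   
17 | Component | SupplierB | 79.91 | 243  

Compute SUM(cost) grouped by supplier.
SELECT supplier, SUM(cost) as result
FROM products
GROUP BY supplier

Result:
  SupplierB: 339.79
  SupplierE: 185.93
  SupplierF: 241.38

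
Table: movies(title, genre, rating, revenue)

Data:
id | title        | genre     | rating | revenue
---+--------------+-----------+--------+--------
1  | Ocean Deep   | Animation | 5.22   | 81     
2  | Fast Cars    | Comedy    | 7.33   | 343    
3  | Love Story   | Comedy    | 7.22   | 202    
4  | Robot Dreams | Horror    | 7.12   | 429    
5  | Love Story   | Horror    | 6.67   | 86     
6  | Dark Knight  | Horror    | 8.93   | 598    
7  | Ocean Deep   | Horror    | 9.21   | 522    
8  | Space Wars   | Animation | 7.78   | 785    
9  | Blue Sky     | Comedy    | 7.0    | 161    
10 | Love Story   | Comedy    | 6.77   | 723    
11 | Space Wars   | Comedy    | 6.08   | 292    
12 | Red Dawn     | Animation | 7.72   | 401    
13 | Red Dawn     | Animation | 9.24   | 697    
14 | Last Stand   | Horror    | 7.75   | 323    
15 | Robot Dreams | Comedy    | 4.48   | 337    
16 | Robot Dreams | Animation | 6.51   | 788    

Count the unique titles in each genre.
SELECT genre, COUNT(DISTINCT title)
FROM movies
GROUP BY genre

Result:
  Animation: 4 distinct
  Comedy: 5 distinct
  Horror: 5 distinct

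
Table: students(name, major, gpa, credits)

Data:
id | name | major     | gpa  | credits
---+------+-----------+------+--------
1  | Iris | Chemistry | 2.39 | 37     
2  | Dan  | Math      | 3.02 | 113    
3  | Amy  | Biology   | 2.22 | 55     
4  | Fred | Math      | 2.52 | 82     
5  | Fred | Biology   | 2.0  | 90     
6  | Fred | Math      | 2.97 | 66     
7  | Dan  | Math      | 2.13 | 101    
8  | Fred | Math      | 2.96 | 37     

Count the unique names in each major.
SELECT major, COUNT(DISTINCT name)
FROM students
GROUP BY major

Result:
  Biology: 2 distinct
  Chemistry: 1 distinct
  Math: 2 distinct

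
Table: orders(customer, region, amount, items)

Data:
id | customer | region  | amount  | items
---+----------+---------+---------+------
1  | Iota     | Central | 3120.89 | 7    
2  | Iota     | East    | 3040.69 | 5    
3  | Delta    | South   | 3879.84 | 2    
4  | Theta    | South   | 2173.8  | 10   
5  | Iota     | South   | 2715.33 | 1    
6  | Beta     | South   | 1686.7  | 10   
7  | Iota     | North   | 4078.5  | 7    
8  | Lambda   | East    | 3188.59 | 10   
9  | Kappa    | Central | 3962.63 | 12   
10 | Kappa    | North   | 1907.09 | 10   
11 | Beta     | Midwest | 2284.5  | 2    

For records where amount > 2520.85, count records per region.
SELECT region, COUNT(*)
FROM orders
WHERE amount > 2520.85
GROUP BY region

Note: WHERE filters rows before grouping.

Result:
  Central: 2
  East: 2
  North: 1
  South: 2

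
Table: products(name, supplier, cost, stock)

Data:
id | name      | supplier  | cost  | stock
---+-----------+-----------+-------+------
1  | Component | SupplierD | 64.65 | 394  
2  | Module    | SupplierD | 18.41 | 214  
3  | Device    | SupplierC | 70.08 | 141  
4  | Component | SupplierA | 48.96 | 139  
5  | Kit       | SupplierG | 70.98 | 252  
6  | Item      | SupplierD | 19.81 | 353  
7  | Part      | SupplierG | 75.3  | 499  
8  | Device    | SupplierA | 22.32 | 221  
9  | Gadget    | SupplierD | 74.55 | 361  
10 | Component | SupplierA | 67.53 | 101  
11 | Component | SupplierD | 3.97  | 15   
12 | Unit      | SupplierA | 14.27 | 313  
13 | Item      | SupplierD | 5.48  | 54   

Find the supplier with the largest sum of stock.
SELECT supplier, SUM(stock) as val
FROM products
GROUP BY supplier
ORDER BY val DESC
LIMIT 1

Result: SupplierD with sum(stock) = 1391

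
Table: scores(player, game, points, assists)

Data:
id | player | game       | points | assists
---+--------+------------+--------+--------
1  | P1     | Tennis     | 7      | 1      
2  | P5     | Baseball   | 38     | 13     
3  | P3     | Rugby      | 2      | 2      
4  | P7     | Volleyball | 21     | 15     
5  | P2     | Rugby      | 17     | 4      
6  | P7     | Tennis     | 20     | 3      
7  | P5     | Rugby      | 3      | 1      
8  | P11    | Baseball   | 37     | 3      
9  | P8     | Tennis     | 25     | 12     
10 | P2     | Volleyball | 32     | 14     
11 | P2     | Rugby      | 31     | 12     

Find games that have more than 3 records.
SELECT game, COUNT(*) as cnt
FROM scores
GROUP BY game
HAVING COUNT(*) > 3

Result:
  Rugby: 4

Note: HAVING filters groups after aggregation, WHERE filters rows before.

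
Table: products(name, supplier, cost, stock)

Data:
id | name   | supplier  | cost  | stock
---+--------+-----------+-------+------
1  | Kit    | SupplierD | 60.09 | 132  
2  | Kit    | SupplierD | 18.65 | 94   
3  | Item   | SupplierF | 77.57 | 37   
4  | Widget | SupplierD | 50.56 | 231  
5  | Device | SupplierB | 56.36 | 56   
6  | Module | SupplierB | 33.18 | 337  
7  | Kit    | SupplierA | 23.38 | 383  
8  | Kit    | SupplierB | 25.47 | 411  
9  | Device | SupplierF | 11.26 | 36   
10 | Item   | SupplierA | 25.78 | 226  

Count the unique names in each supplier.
SELECT supplier, COUNT(DISTINCT name)
FROM products
GROUP BY supplier

Result:
  SupplierA: 2 distinct
  SupplierB: 3 distinct
  SupplierD: 2 distinct
  SupplierF: 2 distinct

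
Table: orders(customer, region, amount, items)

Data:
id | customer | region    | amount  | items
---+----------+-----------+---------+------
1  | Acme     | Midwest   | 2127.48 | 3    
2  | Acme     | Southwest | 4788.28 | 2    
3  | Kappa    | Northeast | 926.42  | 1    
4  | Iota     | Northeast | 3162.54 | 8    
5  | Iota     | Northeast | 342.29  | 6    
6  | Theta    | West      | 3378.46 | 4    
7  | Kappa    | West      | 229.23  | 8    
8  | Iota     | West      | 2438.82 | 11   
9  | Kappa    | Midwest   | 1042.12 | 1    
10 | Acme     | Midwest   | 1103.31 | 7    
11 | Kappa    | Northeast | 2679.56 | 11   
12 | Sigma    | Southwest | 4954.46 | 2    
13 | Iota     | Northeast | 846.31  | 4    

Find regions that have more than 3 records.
SELECT region, COUNT(*) as cnt
FROM orders
GROUP BY region
HAVING COUNT(*) > 3

Result:
  Northeast: 5

Note: HAVING filters groups after aggregation, WHERE filters rows before.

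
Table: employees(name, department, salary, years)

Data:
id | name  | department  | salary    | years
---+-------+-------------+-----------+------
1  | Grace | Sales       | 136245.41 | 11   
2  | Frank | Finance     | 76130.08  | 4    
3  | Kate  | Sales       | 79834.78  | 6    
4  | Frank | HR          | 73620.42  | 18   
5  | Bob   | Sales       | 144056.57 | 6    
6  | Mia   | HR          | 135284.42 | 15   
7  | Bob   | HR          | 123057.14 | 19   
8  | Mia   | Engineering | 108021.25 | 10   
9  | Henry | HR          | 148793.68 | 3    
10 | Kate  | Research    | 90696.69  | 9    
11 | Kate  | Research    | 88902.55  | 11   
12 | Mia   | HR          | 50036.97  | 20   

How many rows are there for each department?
SELECT department, COUNT(*) as count
FROM employees
GROUP BY department

Result:
  Engineering: 1
  Finance: 1
  HR: 5
  Research: 2
  Sales: 3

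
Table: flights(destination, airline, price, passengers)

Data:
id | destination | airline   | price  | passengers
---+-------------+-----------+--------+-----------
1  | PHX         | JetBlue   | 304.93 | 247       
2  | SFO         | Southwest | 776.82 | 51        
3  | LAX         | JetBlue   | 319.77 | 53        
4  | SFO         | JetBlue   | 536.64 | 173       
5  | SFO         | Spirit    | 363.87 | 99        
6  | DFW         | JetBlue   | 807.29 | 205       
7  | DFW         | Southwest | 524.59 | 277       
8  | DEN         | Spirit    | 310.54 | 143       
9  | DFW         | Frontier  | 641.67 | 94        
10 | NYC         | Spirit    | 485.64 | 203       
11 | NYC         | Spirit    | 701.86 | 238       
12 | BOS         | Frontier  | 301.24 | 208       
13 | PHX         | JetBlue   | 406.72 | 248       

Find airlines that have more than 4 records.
SELECT airline, COUNT(*) as cnt
FROM flights
GROUP BY airline
HAVING COUNT(*) > 4

Result:
  JetBlue: 5

Note: HAVING filters groups after aggregation, WHERE filters rows before.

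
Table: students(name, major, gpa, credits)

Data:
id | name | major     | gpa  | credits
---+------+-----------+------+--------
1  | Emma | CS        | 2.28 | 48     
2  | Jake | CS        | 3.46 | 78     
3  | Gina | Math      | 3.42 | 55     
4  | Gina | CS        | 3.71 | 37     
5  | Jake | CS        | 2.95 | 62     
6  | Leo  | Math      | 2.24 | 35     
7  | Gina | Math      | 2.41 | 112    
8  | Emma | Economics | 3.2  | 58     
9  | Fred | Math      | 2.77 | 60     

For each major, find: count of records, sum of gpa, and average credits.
SELECT major,
       COUNT(*) as cnt,
       SUM(gpa) as total_gpa,
       AVG(credits) as avg_credits
FROM students
GROUP BY major

Result:
  CS: 4 records, 12.40 total gpa, 56.25 avg credits
  Economics: 1 records, 3.20 total gpa, 58.00 avg credits
  Math: 4 records, 10.84 total gpa, 65.50 avg credits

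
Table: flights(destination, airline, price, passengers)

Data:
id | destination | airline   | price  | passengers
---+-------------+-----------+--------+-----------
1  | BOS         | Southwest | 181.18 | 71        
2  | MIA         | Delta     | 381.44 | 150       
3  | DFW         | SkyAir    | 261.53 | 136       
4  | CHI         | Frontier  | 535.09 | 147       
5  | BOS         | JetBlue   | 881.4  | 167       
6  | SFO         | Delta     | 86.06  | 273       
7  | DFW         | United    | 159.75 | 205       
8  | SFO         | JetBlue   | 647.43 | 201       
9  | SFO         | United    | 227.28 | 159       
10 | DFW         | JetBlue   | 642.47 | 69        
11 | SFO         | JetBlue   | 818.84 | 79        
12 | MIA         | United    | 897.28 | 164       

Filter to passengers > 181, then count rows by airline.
SELECT airline, COUNT(*)
FROM flights
WHERE passengers > 181
GROUP BY airline

Note: WHERE filters rows before grouping.

Result:
  Delta: 1
  JetBlue: 1
  United: 1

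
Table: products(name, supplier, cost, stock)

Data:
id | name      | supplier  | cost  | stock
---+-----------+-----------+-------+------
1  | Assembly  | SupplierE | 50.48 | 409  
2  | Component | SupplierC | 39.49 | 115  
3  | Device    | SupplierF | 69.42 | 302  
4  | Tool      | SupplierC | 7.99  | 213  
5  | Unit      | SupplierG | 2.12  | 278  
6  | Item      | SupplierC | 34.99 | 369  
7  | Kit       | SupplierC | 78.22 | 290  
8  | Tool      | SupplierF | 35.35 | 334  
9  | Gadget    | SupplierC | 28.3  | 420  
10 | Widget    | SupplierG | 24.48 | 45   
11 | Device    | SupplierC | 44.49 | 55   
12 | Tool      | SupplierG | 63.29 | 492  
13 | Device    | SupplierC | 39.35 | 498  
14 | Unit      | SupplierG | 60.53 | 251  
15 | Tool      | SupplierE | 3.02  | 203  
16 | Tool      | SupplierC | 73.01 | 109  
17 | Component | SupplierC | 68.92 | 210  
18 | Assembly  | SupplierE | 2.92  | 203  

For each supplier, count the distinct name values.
SELECT supplier, COUNT(DISTINCT name)
FROM products
GROUP BY supplier

Result:
  SupplierC: 6 distinct
  SupplierE: 2 distinct
  SupplierF: 2 distinct
  SupplierG: 3 distinct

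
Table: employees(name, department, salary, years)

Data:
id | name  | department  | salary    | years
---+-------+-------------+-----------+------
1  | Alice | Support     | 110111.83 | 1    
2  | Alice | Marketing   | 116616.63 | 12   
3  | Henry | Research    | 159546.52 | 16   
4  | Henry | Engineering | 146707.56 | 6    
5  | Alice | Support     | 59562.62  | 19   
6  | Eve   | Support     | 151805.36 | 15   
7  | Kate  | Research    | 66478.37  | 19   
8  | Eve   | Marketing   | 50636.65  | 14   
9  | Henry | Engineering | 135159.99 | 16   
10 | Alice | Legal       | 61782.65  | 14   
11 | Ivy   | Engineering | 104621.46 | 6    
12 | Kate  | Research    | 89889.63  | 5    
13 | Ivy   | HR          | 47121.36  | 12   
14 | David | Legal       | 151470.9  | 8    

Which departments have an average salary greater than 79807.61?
SELECT department, AVG(salary)
FROM employees
GROUP BY department
HAVING AVG(salary) > 79807.61

Result:
  Engineering: avg=128829.67
  Legal: avg=106626.78
  Marketing: avg=83626.64
  Research: avg=105304.84
  Support: avg=107159.94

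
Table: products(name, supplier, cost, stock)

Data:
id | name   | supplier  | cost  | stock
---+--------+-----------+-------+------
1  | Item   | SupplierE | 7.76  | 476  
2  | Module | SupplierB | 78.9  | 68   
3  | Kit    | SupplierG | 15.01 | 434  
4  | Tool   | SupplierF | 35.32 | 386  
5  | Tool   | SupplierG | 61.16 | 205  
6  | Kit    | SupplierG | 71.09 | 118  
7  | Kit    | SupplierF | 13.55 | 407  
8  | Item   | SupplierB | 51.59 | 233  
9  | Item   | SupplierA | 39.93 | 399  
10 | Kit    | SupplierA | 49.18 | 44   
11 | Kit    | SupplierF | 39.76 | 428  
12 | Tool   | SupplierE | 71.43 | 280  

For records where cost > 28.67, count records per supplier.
SELECT supplier, COUNT(*)
FROM products
WHERE cost > 28.67
GROUP BY supplier

Note: WHERE filters rows before grouping.

Result:
  SupplierA: 2
  SupplierB: 2
  SupplierE: 1
  SupplierF: 2
  SupplierG: 2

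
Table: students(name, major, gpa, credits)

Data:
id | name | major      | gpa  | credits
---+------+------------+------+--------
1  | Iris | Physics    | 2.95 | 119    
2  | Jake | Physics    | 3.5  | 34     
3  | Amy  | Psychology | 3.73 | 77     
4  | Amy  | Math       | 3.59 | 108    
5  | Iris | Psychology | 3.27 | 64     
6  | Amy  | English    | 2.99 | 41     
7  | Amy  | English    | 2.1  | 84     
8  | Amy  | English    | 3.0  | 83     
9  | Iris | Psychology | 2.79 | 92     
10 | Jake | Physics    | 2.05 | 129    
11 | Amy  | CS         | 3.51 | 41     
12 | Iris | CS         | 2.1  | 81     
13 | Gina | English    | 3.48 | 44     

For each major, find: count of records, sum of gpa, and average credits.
SELECT major,
       COUNT(*) as cnt,
       SUM(gpa) as total_gpa,
       AVG(credits) as avg_credits
FROM students
GROUP BY major

Result:
  CS: 2 records, 5.61 total gpa, 61.00 avg credits
  English: 4 records, 11.57 total gpa, 63.00 avg credits
  Math: 1 records, 3.59 total gpa, 108.00 avg credits
  Physics: 3 records, 8.50 total gpa, 94.00 avg credits
  Psychology: 3 records, 9.79 total gpa, 77.67 avg credits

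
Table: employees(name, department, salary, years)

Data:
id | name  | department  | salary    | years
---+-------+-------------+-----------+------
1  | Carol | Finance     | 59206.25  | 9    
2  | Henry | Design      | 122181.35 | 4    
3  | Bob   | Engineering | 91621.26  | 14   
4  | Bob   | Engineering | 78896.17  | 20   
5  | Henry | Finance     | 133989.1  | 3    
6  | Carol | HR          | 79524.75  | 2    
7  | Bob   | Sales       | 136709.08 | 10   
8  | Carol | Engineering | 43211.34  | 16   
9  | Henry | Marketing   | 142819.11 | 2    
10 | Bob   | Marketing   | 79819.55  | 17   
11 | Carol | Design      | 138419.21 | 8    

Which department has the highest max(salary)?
SELECT department, MAX(salary) as val
FROM employees
GROUP BY department
ORDER BY val DESC
LIMIT 1

Result: Marketing with max(salary) = 142819.11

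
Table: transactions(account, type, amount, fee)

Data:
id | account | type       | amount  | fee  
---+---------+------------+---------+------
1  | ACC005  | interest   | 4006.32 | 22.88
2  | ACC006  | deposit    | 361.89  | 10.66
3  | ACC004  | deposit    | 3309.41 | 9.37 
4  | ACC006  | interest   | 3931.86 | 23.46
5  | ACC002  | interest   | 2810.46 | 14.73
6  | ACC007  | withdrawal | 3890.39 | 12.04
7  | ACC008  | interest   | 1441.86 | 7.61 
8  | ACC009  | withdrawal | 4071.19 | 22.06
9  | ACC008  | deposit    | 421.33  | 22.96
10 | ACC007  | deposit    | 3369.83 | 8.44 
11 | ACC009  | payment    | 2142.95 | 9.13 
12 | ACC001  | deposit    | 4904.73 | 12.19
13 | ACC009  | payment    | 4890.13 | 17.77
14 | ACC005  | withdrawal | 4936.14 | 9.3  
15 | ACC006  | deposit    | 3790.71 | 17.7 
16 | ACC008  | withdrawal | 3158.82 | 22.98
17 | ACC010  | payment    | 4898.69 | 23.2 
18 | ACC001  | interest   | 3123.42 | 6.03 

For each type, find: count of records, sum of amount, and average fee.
SELECT type,
       COUNT(*) as cnt,
       SUM(amount) as total_amount,
       AVG(fee) as avg_fee
FROM transactions
GROUP BY type

Result:
  deposit: 6 records, 16157.90 total amount, 13.55 avg fee
  interest: 5 records, 15313.92 total amount, 14.94 avg fee
  payment: 3 records, 11931.77 total amount, 16.70 avg fee
  withdrawal: 4 records, 16056.54 total amount, 16.60 avg fee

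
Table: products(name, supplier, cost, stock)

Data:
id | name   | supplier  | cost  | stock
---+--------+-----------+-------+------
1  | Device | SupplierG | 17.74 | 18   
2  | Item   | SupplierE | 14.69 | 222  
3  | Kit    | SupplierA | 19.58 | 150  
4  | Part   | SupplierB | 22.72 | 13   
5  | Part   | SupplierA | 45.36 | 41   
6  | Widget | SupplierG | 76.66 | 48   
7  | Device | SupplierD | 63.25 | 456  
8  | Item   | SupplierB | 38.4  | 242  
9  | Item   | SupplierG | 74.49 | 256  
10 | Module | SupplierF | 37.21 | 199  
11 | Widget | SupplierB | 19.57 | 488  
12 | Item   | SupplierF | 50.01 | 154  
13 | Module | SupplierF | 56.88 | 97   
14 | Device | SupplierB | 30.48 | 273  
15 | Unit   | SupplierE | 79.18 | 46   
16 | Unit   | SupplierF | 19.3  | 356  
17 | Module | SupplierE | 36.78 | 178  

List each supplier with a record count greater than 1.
SELECT supplier, COUNT(*) as cnt
FROM products
GROUP BY supplier
HAVING COUNT(*) > 1

Result:
  SupplierA: 2
  SupplierB: 4
  SupplierE: 3
  SupplierF: 4
  SupplierG: 3

Note: HAVING filters groups after aggregation, WHERE filters rows before.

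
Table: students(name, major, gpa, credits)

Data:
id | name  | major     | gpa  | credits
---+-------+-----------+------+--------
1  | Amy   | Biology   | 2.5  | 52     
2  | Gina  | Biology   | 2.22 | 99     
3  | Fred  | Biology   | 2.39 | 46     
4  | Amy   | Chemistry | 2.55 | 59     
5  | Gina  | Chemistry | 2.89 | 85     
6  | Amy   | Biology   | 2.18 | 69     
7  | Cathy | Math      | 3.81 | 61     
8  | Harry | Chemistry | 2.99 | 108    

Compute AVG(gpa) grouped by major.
SELECT major, AVG(gpa) as result
FROM students
GROUP BY major

Result:
  Biology: 2.32
  Chemistry: 2.81
  Math: 3.81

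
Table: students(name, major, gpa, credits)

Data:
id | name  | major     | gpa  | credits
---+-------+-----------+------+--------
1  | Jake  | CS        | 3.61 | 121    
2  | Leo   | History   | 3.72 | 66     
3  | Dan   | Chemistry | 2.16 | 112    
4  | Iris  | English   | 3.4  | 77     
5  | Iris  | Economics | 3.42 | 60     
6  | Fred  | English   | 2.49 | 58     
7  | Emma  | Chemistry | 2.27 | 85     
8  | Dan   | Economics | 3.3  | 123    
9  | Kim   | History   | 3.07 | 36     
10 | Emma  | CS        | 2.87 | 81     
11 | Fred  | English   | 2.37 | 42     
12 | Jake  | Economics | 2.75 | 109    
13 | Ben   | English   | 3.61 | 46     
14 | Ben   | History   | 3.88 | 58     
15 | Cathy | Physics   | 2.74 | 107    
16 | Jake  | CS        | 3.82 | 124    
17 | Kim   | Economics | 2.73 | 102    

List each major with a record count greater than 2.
SELECT major, COUNT(*) as cnt
FROM students
GROUP BY major
HAVING COUNT(*) > 2

Result:
  CS: 3
  Economics: 4
  English: 4
  History: 3

Note: HAVING filters groups after aggregation, WHERE filters rows before.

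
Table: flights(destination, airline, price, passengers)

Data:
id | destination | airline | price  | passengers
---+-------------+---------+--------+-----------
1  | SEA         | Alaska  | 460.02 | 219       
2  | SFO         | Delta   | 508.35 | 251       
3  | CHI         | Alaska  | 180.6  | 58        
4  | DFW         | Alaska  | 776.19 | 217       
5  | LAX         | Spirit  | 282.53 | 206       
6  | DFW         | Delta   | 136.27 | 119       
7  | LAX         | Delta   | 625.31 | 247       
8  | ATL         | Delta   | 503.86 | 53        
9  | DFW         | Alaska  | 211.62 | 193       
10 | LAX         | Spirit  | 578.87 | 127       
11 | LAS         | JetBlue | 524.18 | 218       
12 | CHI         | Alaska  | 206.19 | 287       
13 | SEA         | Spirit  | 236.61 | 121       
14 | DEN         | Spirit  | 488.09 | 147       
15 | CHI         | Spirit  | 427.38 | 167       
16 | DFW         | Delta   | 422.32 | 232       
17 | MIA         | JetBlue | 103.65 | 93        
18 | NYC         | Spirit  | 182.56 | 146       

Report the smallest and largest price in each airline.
SELECT airline, MIN(price), MAX(price)
FROM flights
GROUP BY airline

Result:
  Alaska: min=180.60, max=776.19
  Delta: min=136.27, max=625.31
  JetBlue: min=103.65, max=524.18
  Spirit: min=182.56, max=578.87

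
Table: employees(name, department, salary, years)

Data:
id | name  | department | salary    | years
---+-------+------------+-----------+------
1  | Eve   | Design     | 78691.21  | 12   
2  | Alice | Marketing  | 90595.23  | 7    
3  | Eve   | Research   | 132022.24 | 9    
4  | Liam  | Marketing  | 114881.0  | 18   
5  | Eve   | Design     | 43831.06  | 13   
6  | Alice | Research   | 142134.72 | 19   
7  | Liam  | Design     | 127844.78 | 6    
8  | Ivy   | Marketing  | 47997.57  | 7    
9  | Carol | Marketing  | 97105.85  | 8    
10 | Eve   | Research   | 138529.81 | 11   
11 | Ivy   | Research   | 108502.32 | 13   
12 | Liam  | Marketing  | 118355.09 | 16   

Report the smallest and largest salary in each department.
SELECT department, MIN(salary), MAX(salary)
FROM employees
GROUP BY department

Result:
  Design: min=43831.06, max=127844.78
  Marketing: min=47997.57, max=118355.09
  Research: min=108502.32, max=142134.72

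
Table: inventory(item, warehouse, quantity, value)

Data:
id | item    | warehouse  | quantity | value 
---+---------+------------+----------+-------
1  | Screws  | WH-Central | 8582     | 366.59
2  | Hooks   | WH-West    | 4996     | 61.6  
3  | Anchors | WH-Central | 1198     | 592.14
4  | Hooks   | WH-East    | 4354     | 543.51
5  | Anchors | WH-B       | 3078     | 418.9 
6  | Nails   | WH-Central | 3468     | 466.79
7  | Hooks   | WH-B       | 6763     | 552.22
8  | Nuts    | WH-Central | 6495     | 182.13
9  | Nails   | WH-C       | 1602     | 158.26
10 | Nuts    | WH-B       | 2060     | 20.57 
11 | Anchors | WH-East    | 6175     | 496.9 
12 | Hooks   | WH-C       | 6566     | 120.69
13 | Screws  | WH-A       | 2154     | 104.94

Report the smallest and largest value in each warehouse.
SELECT warehouse, MIN(value), MAX(value)
FROM inventory
GROUP BY warehouse

Result:
  WH-A: min=104.94, max=104.94
  WH-B: min=20.57, max=552.22
  WH-C: min=120.69, max=158.26
  WH-Central: min=182.13, max=592.14
  WH-East: min=496.90, max=543.51
  WH-West: min=61.60, max=61.60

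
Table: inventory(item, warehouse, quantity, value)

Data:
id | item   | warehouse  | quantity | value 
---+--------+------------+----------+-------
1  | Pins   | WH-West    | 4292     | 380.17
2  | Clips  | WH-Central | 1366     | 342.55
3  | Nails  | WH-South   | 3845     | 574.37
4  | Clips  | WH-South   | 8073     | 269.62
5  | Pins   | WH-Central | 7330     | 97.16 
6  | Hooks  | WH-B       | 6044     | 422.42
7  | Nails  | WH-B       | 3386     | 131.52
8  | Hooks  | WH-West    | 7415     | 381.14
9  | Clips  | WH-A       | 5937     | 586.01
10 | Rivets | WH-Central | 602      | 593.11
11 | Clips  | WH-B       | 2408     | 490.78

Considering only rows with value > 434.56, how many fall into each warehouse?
SELECT warehouse, COUNT(*)
FROM inventory
WHERE value > 434.56
GROUP BY warehouse

Note: WHERE filters rows before grouping.

Result:
  WH-A: 1
  WH-B: 1
  WH-Central: 1
  WH-South: 1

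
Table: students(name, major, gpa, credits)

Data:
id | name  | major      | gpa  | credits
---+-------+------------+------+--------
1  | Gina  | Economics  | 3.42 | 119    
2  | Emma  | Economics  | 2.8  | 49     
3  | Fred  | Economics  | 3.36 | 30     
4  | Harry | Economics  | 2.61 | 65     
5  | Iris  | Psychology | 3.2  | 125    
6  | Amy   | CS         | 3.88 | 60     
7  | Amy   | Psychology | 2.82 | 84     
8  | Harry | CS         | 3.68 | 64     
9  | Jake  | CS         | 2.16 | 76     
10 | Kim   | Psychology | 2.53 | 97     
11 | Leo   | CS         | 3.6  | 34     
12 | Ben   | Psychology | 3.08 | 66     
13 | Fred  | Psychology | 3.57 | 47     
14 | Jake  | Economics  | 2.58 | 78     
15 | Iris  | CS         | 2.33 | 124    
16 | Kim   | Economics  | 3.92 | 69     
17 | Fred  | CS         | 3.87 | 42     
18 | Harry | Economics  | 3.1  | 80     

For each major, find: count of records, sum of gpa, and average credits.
SELECT major,
       COUNT(*) as cnt,
       SUM(gpa) as total_gpa,
       AVG(credits) as avg_credits
FROM students
GROUP BY major

Result:
  CS: 6 records, 19.52 total gpa, 66.67 avg credits
  Economics: 7 records, 21.79 total gpa, 70.00 avg credits
  Psychology: 5 records, 15.20 total gpa, 83.80 avg credits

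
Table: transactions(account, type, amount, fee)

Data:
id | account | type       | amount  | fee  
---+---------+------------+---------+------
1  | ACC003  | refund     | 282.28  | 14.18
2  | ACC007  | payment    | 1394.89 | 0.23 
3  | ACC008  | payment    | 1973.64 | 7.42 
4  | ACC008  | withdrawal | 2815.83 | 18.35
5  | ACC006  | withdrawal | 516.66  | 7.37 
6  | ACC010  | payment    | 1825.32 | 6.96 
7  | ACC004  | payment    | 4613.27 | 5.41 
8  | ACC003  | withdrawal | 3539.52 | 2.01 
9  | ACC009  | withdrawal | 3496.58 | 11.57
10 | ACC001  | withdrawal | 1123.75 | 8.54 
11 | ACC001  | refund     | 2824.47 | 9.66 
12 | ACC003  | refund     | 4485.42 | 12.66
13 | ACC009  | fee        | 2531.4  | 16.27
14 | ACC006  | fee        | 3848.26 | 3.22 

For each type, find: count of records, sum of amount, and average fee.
SELECT type,
       COUNT(*) as cnt,
       SUM(amount) as total_amount,
       AVG(fee) as avg_fee
FROM transactions
GROUP BY type

Result:
  fee: 2 records, 6379.66 total amount, 9.75 avg fee
  payment: 4 records, 9807.12 total amount, 5.01 avg fee
  refund: 3 records, 7592.17 total amount, 12.17 avg fee
  withdrawal: 5 records, 11492.34 total amount, 9.57 avg fee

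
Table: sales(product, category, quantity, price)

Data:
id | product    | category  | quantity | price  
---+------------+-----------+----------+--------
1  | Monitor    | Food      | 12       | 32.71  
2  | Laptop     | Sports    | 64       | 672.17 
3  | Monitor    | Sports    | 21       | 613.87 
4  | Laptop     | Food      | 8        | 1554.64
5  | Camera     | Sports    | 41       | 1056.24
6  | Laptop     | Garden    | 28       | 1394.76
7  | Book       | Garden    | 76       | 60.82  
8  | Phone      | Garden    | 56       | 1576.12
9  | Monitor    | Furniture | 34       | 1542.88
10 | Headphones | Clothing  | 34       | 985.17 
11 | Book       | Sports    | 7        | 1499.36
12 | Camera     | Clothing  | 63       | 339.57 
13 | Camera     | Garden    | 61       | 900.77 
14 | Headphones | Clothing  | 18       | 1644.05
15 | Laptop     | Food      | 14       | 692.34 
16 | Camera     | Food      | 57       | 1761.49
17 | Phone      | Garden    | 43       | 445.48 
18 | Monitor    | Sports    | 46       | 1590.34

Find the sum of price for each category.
SELECT category, SUM(price) as result
FROM sales
GROUP BY category

Result:
  Clothing: 2968.79
  Food: 4041.18
  Furniture: 1542.88
  Garden: 4377.95
  Sports: 5431.98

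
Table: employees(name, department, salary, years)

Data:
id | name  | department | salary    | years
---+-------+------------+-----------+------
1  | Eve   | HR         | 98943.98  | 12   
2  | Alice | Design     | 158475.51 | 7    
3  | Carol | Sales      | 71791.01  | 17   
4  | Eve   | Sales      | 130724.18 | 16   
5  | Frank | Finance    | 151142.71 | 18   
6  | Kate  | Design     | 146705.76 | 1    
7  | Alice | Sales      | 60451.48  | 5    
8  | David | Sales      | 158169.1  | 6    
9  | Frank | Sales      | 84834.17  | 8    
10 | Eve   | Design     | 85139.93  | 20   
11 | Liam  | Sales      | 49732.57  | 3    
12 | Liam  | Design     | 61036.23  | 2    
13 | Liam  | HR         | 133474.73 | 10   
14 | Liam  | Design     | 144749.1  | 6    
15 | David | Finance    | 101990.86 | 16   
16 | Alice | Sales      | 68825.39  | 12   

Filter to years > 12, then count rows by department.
SELECT department, COUNT(*)
FROM employees
WHERE years > 12
GROUP BY department

Note: WHERE filters rows before grouping.

Result:
  Design: 1
  Finance: 2
  Sales: 2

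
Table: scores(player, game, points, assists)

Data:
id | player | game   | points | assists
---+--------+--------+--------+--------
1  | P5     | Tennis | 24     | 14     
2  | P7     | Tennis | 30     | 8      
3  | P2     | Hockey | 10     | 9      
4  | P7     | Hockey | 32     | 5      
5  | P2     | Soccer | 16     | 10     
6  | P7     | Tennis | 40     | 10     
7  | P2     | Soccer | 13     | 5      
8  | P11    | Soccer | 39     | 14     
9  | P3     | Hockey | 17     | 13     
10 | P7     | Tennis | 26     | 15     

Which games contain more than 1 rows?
SELECT game, COUNT(*) as cnt
FROM scores
GROUP BY game
HAVING COUNT(*) > 1

Result:
  Hockey: 3
  Soccer: 3
  Tennis: 4

Note: HAVING filters groups after aggregation, WHERE filters rows before.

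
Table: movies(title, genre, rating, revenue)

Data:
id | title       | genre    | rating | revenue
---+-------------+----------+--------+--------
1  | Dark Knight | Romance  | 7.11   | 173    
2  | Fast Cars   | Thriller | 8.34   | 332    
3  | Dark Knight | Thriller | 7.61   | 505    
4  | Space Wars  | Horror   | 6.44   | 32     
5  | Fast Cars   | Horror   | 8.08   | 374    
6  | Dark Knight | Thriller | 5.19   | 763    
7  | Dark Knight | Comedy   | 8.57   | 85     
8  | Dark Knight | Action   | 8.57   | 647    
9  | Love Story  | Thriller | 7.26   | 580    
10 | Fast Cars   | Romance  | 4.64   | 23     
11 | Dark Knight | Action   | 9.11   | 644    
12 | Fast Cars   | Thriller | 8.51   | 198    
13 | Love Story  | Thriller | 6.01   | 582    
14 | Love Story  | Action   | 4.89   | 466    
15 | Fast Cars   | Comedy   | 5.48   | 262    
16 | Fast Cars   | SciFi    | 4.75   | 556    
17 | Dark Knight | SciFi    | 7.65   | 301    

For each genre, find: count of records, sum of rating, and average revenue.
SELECT genre,
       COUNT(*) as cnt,
       SUM(rating) as total_rating,
       AVG(revenue) as avg_revenue
FROM movies
GROUP BY genre

Result:
  Action: 3 records, 22.57 total rating, 585.67 avg revenue
  Comedy: 2 records, 14.05 total rating, 173.50 avg revenue
  Horror: 2 records, 14.52 total rating, 203.00 avg revenue
  Romance: 2 records, 11.75 total rating, 98.00 avg revenue
  SciFi: 2 records, 12.40 total rating, 428.50 avg revenue
  Thriller: 6 records, 42.92 total rating, 493.33 avg revenue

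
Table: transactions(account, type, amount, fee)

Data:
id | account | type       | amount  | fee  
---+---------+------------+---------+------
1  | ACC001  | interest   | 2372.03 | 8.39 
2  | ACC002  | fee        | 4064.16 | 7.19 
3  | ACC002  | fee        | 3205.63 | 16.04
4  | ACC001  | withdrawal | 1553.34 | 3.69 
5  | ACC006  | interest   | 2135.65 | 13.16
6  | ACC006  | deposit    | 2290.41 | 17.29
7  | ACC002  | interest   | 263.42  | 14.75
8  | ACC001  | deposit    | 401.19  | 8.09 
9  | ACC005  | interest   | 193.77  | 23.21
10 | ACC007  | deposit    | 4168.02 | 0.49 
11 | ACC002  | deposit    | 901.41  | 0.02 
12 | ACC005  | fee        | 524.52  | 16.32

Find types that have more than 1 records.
SELECT type, COUNT(*) as cnt
FROM transactions
GROUP BY type
HAVING COUNT(*) > 1

Result:
  deposit: 4
  fee: 3
  interest: 4

Note: HAVING filters groups after aggregation, WHERE filters rows before.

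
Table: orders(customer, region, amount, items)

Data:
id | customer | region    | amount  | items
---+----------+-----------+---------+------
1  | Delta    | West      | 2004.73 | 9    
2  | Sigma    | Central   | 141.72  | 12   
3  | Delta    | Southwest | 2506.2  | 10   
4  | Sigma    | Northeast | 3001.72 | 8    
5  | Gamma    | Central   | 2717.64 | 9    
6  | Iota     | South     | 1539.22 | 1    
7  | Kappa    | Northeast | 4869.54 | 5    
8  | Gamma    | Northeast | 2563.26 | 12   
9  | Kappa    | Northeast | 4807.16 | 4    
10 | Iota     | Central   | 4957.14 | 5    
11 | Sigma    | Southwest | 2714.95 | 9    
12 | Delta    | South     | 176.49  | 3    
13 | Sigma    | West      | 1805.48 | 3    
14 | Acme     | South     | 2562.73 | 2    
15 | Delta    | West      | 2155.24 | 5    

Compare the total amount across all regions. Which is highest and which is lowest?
SELECT region, SUM(amount)
FROM orders
GROUP BY region
ORDER BY SUM(amount)

All groups:
  South: 4278.44
  Southwest: 5221.15
  West: 5965.45
  Central: 7816.50
  Northeast: 15241.68

Highest: Northeast (15241.68)
Lowest: South (4278.44)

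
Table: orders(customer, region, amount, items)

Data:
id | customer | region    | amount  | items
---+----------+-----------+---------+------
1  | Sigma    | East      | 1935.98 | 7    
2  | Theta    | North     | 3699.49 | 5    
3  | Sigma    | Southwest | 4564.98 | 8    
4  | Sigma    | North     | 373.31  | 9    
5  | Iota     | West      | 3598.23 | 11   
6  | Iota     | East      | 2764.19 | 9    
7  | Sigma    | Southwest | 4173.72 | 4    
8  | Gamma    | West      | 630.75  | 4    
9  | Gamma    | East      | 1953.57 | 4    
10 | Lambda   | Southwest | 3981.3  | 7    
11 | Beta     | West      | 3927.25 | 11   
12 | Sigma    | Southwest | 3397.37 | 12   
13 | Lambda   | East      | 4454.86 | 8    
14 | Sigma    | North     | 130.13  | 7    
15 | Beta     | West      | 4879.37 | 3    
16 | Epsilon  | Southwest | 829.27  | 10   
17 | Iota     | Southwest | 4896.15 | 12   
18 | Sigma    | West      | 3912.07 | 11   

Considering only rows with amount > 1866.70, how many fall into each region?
SELECT region, COUNT(*)
FROM orders
WHERE amount > 1866.70
GROUP BY region

Note: WHERE filters rows before grouping.

Result:
  East: 4
  North: 1
  Southwest: 5
  West: 4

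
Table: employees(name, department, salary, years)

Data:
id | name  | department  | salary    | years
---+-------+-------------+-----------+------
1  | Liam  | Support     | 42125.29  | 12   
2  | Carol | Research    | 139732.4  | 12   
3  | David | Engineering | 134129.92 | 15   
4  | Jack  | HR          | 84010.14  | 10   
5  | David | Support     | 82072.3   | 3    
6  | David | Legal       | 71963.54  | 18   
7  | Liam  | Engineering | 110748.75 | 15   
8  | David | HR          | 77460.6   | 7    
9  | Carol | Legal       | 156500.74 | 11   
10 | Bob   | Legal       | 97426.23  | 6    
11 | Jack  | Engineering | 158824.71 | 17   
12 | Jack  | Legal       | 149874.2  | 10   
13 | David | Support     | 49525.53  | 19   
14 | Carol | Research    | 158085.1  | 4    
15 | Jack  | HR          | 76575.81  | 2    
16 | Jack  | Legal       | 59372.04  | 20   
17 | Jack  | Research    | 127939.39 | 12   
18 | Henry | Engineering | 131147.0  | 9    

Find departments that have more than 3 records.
SELECT department, COUNT(*) as cnt
FROM employees
GROUP BY department
HAVING COUNT(*) > 3

Result:
  Engineering: 4
  Legal: 5

Note: HAVING filters groups after aggregation, WHERE filters rows before.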